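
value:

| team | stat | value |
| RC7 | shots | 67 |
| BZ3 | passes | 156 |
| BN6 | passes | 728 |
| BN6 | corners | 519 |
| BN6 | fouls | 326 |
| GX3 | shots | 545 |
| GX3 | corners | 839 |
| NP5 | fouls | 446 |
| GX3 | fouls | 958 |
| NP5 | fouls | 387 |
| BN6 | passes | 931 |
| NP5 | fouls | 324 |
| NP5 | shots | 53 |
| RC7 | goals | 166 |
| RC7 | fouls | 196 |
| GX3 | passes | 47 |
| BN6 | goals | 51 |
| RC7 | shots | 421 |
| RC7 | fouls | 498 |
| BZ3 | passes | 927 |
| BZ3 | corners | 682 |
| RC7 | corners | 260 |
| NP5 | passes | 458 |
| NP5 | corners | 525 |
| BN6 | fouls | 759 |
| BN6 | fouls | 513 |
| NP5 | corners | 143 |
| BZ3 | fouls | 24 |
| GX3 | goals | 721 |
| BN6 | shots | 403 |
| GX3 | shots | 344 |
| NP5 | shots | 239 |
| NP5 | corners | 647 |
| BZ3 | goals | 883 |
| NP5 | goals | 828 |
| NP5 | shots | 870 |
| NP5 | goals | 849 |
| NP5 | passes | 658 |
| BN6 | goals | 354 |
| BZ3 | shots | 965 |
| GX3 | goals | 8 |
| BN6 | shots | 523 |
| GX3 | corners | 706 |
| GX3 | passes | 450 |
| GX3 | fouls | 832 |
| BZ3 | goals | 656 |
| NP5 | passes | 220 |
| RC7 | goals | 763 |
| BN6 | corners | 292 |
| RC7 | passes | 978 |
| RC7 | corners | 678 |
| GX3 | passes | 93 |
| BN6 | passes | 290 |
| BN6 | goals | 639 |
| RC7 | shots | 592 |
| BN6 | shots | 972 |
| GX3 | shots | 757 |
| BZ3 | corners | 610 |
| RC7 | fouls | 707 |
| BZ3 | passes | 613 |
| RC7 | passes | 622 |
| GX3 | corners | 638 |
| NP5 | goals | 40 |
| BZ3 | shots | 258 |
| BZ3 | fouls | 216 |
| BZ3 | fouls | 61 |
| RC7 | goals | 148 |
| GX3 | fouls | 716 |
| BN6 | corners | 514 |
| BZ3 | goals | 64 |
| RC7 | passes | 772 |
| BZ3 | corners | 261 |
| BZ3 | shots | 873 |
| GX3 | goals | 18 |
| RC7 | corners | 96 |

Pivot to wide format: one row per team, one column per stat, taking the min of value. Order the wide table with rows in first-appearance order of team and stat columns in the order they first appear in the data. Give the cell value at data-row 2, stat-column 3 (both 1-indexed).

261

With rows in first-appearance order of team, row 2 is team=BZ3. stat columns in first-appearance order: shots, passes, corners, fouls, goals; column 3 is corners.
Long rows with team=BZ3, stat=corners: min(682, 610, 261) = 261.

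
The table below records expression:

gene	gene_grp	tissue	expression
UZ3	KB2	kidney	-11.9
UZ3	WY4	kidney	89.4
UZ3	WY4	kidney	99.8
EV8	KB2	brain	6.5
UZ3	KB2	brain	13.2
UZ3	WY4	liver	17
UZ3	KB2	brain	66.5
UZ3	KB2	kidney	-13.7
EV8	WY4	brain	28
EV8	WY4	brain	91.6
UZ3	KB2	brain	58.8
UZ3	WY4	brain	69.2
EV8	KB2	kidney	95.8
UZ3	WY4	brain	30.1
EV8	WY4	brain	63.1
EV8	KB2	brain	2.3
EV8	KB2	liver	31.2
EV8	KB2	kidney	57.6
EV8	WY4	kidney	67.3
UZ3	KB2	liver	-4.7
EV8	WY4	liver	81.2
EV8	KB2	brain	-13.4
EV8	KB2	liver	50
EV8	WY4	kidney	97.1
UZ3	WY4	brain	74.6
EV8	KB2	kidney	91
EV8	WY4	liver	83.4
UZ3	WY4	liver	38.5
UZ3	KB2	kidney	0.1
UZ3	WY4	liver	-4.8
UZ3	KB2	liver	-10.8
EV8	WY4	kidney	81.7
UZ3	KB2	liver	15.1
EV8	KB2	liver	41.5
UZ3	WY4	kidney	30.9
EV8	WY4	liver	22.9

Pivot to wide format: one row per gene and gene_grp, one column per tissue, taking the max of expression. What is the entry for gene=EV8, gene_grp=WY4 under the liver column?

83.4

Rows with gene=EV8, gene_grp=WY4 and tissue=liver: expression values are 81.2, 83.4, 22.9.
max(81.2, 83.4, 22.9) = 83.4.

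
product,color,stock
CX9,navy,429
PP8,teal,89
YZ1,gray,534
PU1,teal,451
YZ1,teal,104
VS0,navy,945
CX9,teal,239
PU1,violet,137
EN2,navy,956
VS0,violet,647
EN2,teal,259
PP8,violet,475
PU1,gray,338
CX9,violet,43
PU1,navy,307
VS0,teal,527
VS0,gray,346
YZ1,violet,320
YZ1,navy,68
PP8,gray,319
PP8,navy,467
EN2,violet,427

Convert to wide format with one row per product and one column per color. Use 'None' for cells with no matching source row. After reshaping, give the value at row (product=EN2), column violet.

The long row with product=EN2, color=violet has stock=427.

427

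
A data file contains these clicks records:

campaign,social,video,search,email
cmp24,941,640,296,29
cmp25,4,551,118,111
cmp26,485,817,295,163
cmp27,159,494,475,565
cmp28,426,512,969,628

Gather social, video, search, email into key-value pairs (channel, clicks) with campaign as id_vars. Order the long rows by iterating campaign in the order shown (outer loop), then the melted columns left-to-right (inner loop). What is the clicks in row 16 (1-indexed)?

565

20 rows total (5 × 4). Row 16: index ⌊(16-1)/4⌋ = 3 into campaign → cmp27; (16-1) mod 4 = 3 into the melted columns → email.
So row 16 is (cmp27, email, 565); clicks = 565.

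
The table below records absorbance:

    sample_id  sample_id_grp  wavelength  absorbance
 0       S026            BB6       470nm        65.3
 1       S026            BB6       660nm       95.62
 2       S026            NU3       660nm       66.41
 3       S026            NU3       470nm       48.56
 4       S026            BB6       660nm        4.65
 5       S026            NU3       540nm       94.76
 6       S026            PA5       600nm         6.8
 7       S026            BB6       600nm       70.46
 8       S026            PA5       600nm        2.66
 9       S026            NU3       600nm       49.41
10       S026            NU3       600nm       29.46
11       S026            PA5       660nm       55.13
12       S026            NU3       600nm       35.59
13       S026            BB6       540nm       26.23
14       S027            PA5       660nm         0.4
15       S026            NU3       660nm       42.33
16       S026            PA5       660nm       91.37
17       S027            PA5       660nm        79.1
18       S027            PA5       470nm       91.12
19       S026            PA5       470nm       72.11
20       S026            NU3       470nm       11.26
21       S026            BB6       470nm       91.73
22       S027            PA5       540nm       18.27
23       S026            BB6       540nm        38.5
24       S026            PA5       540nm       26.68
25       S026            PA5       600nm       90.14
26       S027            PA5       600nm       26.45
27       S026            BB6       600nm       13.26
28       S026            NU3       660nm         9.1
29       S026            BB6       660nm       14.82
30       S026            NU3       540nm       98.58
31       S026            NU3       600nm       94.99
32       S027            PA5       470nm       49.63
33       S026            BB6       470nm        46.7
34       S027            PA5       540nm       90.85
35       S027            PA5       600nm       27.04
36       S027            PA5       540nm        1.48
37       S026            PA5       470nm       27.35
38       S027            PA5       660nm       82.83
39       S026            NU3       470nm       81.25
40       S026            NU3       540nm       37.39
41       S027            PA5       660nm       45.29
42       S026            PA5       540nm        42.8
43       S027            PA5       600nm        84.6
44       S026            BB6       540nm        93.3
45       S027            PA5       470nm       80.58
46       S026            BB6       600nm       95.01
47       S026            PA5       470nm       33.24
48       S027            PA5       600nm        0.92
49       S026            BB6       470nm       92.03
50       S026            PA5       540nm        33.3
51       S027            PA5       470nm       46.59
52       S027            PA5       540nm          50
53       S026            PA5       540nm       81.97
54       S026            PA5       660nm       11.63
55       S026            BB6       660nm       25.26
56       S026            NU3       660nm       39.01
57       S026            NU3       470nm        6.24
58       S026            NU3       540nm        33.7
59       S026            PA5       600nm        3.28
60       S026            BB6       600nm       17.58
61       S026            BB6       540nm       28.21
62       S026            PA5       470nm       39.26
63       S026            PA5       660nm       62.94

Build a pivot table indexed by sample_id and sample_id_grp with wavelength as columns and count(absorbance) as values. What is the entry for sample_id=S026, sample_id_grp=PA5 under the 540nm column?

Rows with sample_id=S026, sample_id_grp=PA5 and wavelength=540nm: absorbance values are 26.68, 42.8, 33.3, 81.97.
4 rows match — count = 4.

4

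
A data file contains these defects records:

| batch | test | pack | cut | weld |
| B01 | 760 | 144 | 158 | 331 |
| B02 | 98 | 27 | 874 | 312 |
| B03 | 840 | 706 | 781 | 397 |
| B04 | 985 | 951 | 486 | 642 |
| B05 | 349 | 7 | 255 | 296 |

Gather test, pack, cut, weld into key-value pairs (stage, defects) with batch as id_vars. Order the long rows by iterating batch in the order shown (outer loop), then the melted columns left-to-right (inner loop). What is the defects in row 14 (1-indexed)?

951

20 rows total (5 × 4). Row 14: index ⌊(14-1)/4⌋ = 3 into batch → B04; (14-1) mod 4 = 1 into the melted columns → pack.
So row 14 is (B04, pack, 951); defects = 951.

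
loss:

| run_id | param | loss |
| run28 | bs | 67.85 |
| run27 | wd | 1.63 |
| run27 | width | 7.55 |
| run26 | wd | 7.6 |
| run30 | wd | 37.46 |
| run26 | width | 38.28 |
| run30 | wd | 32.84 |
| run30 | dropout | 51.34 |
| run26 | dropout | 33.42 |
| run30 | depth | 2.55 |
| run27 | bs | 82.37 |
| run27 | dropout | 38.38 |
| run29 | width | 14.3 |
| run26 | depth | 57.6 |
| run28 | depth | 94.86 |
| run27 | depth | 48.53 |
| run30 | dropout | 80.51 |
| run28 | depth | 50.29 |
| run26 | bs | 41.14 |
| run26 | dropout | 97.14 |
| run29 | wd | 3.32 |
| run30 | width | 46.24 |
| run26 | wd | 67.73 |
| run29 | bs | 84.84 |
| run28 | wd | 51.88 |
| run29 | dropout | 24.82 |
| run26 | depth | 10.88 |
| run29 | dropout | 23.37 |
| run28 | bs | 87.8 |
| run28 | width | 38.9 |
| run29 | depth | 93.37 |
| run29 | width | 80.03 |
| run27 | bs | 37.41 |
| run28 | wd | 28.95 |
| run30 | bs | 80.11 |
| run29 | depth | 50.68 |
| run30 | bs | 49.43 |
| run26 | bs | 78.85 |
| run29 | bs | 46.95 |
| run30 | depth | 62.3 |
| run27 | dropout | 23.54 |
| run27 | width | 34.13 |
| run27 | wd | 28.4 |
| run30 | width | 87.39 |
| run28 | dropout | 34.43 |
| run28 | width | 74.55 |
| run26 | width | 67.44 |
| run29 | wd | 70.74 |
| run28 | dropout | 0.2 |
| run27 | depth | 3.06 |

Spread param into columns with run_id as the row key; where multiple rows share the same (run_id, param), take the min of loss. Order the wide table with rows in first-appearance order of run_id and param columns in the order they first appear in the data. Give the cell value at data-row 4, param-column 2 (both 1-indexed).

32.84

With rows in first-appearance order of run_id, row 4 is run_id=run30. param columns in first-appearance order: bs, wd, width, dropout, depth; column 2 is wd.
Long rows with run_id=run30, param=wd: min(37.46, 32.84) = 32.84.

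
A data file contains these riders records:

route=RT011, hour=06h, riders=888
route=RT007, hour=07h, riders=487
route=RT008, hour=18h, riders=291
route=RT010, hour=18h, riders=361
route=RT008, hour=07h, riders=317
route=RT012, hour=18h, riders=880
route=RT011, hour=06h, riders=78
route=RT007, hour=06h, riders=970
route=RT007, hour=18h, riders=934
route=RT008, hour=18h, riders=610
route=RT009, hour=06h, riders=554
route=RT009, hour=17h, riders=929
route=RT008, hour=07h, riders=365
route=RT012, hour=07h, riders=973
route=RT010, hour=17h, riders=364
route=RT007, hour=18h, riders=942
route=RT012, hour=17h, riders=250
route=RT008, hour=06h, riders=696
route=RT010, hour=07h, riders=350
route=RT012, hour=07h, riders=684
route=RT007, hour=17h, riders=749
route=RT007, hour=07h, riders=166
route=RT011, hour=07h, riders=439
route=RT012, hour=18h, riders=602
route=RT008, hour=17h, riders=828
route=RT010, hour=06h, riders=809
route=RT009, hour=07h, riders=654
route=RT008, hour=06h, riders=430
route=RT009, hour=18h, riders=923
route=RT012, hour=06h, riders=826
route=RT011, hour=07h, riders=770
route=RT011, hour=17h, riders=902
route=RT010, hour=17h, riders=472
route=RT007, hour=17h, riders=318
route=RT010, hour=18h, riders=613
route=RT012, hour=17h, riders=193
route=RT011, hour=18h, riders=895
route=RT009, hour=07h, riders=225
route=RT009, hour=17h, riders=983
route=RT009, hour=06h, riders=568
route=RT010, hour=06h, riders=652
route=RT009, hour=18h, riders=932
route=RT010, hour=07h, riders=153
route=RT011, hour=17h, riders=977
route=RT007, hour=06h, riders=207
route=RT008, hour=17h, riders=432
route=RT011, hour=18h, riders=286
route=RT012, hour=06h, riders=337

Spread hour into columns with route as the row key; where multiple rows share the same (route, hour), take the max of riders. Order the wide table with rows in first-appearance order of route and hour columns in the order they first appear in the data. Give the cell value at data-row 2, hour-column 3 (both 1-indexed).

942

With rows in first-appearance order of route, row 2 is route=RT007. hour columns in first-appearance order: 06h, 07h, 18h, 17h; column 3 is 18h.
Long rows with route=RT007, hour=18h: max(934, 942) = 942.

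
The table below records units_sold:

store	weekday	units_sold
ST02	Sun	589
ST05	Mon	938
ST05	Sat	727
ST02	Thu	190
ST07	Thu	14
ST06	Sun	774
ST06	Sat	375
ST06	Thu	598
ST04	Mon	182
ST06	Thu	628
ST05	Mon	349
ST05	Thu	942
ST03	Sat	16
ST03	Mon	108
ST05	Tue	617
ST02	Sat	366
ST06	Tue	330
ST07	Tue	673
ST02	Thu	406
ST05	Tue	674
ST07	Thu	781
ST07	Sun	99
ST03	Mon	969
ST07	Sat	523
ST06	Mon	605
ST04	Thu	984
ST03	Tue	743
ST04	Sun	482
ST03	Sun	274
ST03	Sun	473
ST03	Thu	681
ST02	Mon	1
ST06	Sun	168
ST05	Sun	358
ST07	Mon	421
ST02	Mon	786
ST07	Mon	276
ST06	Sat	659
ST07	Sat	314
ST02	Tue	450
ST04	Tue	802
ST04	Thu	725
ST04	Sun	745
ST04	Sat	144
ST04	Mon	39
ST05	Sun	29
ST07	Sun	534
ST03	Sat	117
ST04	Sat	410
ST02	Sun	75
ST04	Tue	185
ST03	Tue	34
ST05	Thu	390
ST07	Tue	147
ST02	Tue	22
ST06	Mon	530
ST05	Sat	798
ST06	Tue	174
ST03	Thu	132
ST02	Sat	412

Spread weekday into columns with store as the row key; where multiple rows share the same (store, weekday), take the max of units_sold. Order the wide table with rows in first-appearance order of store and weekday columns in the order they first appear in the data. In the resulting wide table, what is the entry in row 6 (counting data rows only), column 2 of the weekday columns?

969

With rows in first-appearance order of store, row 6 is store=ST03. weekday columns in first-appearance order: Sun, Mon, Sat, Thu, Tue; column 2 is Mon.
Long rows with store=ST03, weekday=Mon: max(108, 969) = 969.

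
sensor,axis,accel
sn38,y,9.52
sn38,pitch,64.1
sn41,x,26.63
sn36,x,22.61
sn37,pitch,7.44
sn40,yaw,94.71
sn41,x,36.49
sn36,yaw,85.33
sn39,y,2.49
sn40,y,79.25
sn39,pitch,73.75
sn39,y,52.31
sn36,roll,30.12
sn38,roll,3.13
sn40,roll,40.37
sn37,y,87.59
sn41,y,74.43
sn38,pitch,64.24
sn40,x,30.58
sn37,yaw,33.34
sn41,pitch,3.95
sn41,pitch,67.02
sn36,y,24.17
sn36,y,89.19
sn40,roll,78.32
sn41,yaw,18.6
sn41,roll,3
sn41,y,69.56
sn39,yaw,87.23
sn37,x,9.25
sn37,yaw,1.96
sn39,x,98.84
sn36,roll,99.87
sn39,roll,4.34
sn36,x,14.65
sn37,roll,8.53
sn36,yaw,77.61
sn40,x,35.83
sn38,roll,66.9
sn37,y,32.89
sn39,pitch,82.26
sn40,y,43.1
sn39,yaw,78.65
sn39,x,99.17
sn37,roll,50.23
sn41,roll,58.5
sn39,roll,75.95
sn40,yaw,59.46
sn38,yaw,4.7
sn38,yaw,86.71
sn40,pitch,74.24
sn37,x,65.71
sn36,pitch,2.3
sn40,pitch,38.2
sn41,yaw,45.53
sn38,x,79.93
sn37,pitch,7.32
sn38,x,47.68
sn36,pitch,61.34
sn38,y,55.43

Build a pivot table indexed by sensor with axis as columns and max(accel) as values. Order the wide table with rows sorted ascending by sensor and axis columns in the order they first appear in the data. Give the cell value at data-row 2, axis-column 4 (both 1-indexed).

33.34

With rows sorted ascending by sensor, row 2 is sensor=sn37. axis columns in first-appearance order: y, pitch, x, yaw, roll; column 4 is yaw.
Long rows with sensor=sn37, axis=yaw: max(33.34, 1.96) = 33.34.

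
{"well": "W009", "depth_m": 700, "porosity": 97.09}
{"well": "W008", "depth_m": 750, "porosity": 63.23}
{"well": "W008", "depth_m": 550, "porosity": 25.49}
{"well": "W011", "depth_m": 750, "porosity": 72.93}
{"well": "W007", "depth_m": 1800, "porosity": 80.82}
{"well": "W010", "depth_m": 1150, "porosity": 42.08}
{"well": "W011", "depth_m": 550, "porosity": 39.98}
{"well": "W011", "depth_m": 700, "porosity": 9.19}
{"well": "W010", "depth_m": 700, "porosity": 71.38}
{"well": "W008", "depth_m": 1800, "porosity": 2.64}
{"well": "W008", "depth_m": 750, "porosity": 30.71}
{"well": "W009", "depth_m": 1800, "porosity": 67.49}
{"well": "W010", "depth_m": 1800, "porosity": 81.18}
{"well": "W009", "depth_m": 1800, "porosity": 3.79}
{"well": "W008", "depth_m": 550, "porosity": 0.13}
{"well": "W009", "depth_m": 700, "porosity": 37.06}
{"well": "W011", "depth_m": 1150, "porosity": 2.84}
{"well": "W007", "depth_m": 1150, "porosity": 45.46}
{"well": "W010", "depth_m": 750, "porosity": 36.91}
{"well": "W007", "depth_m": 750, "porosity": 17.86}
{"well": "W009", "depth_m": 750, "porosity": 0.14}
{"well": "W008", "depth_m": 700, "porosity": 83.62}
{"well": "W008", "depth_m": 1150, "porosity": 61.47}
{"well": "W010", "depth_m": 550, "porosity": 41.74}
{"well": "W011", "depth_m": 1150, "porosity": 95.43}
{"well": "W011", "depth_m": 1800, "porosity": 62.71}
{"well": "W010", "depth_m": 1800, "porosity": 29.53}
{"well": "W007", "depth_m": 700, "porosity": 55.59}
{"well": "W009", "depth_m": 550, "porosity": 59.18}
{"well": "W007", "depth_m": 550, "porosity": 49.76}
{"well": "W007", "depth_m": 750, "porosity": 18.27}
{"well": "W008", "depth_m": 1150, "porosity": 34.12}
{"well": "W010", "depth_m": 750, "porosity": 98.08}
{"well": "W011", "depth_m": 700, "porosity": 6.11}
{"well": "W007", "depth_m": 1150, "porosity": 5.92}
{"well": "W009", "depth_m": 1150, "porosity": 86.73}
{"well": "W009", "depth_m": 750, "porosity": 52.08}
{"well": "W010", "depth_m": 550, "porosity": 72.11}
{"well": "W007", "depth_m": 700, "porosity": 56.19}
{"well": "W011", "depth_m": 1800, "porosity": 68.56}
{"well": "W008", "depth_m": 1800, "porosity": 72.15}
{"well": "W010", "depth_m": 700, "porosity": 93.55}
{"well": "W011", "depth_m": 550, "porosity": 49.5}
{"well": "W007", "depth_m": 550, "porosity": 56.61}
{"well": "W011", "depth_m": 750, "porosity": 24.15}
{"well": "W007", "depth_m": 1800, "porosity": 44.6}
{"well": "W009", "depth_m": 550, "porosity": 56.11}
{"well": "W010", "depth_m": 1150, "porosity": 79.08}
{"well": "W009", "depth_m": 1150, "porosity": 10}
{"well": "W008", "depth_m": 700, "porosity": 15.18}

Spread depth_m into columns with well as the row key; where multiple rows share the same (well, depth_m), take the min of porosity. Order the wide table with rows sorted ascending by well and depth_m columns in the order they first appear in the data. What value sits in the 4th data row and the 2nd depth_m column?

36.91

With rows sorted ascending by well, row 4 is well=W010. depth_m columns in first-appearance order: 700, 750, 550, 1800, 1150; column 2 is 750.
Long rows with well=W010, depth_m=750: min(36.91, 98.08) = 36.91.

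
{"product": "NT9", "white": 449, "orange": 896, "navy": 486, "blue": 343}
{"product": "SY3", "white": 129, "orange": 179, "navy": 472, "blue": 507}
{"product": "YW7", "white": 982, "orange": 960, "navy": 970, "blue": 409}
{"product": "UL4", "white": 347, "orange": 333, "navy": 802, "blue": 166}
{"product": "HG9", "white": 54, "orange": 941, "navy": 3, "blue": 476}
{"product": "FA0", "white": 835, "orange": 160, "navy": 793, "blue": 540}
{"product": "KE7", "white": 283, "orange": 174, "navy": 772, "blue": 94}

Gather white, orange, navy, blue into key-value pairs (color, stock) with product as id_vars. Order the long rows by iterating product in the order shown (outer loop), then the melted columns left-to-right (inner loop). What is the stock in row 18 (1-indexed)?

941

28 rows total (7 × 4). Row 18: index ⌊(18-1)/4⌋ = 4 into product → HG9; (18-1) mod 4 = 1 into the melted columns → orange.
So row 18 is (HG9, orange, 941); stock = 941.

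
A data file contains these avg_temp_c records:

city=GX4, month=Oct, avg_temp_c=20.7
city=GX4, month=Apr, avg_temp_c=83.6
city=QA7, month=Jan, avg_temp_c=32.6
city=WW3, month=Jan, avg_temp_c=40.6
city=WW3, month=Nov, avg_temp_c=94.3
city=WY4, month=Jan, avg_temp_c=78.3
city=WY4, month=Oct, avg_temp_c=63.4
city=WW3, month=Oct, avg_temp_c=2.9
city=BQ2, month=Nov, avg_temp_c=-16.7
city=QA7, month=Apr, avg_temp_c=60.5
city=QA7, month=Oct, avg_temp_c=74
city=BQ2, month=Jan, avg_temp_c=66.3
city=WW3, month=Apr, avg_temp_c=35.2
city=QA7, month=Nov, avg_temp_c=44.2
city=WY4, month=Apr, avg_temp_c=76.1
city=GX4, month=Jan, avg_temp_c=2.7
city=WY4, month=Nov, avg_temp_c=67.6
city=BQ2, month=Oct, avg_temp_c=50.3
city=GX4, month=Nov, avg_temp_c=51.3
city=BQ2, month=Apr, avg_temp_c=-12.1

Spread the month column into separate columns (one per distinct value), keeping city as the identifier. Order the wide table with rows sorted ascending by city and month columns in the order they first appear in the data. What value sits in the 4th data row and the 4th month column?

94.3

With rows sorted ascending by city, row 4 is city=WW3. month columns in first-appearance order: Oct, Apr, Jan, Nov; column 4 is Nov.
Long rows with city=WW3, month=Nov: avg_temp_c = 94.3.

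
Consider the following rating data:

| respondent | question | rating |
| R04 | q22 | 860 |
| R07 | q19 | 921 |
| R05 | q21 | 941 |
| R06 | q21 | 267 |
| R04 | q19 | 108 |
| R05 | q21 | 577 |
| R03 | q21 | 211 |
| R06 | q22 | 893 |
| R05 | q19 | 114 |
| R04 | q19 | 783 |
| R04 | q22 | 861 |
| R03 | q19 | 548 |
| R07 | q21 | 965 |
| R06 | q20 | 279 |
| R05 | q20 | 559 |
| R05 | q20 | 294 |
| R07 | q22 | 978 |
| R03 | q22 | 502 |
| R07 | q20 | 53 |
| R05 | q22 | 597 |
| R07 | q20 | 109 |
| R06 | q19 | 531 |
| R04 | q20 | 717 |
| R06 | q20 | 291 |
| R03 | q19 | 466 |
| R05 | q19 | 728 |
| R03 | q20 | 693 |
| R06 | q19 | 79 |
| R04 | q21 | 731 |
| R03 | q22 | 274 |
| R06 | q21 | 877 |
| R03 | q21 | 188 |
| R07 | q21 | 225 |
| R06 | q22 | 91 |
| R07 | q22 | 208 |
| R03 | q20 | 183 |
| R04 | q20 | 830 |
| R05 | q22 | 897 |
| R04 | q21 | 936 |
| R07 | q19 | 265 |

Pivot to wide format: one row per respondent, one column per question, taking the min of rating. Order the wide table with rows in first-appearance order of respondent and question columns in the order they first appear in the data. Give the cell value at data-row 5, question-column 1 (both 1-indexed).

With rows in first-appearance order of respondent, row 5 is respondent=R03. question columns in first-appearance order: q22, q19, q21, q20; column 1 is q22.
Long rows with respondent=R03, question=q22: min(502, 274) = 274.

274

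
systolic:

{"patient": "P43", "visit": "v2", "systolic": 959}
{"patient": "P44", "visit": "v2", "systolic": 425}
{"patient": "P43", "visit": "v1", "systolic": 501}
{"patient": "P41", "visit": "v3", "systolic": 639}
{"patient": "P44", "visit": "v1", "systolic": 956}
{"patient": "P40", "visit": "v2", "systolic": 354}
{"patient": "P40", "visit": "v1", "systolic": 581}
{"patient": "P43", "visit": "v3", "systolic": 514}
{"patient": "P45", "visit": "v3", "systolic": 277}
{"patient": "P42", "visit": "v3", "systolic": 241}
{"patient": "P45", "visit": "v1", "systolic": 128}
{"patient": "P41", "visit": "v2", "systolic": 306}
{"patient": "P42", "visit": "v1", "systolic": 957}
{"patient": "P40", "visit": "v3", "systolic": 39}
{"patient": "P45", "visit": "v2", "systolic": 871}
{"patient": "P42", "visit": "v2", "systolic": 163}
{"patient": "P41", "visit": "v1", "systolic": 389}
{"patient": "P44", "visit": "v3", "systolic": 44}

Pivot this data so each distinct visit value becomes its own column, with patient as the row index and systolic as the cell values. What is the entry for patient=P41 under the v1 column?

389

Wide layout: rows indexed by patient, columns are the 3 distinct visit values (v2, v1, v3).
Cell (patient=P41, visit=v1) draws from the long row where patient=P41 and visit=v1, which has systolic=389.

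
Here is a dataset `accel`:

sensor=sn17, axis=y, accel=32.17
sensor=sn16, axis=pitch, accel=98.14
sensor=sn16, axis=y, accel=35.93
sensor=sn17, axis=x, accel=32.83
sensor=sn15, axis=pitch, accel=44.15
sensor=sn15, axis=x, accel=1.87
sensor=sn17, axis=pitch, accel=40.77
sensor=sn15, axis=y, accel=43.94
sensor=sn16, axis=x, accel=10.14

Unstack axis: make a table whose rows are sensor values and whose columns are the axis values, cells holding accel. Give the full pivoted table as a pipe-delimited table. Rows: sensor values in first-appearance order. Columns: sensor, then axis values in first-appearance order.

| sensor | y | pitch | x |
| sn17 | 32.17 | 40.77 | 32.83 |
| sn16 | 35.93 | 98.14 | 10.14 |
| sn15 | 43.94 | 44.15 | 1.87 |

Columns: sensor plus the 3 distinct axis values (y, pitch, x).
For example, row sn17 column y takes accel=32.17 from the long row (sn17, y).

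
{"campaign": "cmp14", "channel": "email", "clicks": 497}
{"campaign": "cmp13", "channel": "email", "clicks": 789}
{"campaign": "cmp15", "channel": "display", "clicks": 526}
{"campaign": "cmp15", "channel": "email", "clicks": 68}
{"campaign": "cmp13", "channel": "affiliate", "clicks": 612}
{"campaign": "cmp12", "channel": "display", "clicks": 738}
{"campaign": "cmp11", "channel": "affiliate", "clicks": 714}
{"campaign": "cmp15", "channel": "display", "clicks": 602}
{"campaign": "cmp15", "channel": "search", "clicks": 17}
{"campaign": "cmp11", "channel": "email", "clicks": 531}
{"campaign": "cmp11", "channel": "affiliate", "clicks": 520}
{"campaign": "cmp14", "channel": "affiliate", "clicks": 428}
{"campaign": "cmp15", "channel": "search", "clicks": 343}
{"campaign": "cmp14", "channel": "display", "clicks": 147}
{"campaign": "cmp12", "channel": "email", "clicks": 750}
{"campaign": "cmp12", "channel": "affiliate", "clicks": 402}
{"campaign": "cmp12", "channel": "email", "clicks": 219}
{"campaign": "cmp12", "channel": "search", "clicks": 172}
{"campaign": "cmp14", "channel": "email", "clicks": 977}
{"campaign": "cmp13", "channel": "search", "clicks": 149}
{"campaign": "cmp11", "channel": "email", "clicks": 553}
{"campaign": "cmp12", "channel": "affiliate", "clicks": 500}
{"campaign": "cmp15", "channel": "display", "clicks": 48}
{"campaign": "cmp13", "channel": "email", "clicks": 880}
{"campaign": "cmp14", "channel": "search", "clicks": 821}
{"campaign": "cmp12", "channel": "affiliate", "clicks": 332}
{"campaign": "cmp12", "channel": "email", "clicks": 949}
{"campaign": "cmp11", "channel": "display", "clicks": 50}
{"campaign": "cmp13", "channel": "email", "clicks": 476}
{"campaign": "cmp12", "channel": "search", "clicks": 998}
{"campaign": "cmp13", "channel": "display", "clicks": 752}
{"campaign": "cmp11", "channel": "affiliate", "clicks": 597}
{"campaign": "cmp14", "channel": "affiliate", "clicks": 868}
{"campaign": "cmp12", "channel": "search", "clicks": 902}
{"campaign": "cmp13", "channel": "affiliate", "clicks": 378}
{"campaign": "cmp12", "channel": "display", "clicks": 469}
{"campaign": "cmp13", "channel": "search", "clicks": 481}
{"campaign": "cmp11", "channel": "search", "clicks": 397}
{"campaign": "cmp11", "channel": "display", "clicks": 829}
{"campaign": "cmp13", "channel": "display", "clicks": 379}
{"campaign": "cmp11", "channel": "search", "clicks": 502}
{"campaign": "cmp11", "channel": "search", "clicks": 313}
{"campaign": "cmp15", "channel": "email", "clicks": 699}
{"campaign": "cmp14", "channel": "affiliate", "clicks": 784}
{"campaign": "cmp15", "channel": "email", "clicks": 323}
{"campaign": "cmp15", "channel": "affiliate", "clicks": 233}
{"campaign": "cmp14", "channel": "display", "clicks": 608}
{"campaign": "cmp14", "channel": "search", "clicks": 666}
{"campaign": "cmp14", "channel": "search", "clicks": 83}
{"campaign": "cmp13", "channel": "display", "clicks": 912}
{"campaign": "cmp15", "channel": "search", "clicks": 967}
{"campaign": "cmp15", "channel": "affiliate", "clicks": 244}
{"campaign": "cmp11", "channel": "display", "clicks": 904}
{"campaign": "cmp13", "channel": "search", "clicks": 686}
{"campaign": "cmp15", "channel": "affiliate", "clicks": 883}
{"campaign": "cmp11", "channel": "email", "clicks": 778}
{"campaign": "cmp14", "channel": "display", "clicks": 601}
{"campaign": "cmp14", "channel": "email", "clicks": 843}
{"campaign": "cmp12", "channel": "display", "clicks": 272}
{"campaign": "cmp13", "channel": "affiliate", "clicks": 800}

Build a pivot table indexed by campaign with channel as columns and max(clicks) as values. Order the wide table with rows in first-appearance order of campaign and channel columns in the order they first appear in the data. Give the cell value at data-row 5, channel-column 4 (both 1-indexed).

With rows in first-appearance order of campaign, row 5 is campaign=cmp11. channel columns in first-appearance order: email, display, affiliate, search; column 4 is search.
Long rows with campaign=cmp11, channel=search: max(397, 502, 313) = 502.

502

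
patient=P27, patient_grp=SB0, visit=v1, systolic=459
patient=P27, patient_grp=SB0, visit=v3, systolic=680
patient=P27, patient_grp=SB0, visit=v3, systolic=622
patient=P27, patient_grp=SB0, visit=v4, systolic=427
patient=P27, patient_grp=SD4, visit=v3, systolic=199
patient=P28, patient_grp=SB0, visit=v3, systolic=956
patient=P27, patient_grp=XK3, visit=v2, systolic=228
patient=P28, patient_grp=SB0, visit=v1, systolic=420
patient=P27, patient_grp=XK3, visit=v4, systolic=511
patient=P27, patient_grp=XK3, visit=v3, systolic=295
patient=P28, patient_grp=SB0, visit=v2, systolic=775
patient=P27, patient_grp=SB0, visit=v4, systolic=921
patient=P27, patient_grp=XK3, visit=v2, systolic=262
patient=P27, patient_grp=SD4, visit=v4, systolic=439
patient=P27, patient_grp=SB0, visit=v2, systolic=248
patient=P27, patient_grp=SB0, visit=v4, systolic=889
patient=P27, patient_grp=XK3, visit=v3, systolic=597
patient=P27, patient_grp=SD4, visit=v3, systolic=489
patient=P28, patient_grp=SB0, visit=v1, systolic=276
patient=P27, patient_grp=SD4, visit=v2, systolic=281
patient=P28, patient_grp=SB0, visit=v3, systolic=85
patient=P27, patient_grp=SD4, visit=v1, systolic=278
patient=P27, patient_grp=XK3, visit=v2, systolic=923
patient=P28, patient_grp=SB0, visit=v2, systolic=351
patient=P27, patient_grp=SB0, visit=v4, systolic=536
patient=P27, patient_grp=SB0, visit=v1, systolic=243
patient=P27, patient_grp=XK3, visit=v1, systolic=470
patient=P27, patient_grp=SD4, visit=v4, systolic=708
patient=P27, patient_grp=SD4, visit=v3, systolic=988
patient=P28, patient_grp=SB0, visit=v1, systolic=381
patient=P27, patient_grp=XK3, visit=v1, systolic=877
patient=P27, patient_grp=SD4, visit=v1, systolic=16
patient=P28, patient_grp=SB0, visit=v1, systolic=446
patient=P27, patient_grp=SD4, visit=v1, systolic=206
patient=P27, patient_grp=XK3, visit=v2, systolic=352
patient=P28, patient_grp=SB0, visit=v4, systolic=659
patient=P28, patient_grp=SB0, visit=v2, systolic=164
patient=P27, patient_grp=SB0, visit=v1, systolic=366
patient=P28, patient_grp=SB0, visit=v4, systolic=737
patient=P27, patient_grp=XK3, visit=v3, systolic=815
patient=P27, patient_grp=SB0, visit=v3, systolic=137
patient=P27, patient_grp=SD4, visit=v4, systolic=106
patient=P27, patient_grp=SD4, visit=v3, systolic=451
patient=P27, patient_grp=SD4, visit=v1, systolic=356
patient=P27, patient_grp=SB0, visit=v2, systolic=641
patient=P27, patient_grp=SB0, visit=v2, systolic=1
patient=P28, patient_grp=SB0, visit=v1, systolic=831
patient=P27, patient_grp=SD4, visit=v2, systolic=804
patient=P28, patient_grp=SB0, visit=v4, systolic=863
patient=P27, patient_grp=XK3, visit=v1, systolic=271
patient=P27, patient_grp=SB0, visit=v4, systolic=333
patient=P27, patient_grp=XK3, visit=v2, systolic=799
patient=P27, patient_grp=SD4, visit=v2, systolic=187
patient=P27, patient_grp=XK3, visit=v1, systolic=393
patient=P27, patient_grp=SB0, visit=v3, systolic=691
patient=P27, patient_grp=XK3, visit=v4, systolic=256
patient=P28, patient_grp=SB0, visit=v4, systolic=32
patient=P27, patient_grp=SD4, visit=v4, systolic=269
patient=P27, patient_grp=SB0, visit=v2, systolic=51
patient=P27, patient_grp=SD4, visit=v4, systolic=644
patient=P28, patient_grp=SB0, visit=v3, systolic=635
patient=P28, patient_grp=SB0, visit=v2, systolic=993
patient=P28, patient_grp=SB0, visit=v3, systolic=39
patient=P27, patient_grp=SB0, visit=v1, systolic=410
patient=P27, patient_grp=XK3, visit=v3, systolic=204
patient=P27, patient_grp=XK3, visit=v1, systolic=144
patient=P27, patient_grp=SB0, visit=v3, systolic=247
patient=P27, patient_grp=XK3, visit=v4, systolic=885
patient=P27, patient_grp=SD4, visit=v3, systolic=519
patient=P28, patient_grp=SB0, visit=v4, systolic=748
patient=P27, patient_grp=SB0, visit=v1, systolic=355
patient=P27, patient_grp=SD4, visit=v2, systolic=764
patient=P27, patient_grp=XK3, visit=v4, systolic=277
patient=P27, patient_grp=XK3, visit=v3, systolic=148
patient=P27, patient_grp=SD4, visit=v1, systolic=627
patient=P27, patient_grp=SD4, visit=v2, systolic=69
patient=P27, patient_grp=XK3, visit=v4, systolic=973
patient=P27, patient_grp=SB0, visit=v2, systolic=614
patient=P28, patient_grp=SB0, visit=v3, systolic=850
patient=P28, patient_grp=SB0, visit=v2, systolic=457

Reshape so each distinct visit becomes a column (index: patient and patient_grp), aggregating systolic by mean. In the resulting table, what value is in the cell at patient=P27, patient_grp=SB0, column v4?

621.20

Rows with patient=P27, patient_grp=SB0 and visit=v4: systolic values are 427, 921, 889, 536, 333.
(427 + 921 + 889 + 536 + 333) / 5 = 621.20.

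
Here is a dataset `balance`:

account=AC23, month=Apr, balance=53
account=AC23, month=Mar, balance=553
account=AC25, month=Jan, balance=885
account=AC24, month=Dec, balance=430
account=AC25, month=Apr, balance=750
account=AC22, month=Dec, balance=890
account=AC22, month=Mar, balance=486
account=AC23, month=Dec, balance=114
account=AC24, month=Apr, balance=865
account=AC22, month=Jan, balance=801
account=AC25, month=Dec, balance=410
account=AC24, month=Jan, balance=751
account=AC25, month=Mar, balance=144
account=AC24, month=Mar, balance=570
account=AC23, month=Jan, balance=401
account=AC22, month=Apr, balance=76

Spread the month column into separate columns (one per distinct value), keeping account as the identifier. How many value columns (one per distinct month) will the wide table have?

4

4 distinct month values: Jan, Apr, Dec, Mar.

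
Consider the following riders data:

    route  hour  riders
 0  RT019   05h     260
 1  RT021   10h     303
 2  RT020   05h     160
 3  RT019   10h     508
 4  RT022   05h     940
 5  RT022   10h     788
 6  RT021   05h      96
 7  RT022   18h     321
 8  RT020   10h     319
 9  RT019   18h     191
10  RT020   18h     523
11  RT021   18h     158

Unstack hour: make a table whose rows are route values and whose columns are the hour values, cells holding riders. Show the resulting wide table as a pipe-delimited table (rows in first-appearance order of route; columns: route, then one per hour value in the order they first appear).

| route | 05h | 10h | 18h |
| RT019 | 260 | 508 | 191 |
| RT021 | 96 | 303 | 158 |
| RT020 | 160 | 319 | 523 |
| RT022 | 940 | 788 | 321 |

Columns: route plus the 3 distinct hour values (05h, 10h, 18h).
For example, row RT019 column 05h takes riders=260 from the long row (RT019, 05h).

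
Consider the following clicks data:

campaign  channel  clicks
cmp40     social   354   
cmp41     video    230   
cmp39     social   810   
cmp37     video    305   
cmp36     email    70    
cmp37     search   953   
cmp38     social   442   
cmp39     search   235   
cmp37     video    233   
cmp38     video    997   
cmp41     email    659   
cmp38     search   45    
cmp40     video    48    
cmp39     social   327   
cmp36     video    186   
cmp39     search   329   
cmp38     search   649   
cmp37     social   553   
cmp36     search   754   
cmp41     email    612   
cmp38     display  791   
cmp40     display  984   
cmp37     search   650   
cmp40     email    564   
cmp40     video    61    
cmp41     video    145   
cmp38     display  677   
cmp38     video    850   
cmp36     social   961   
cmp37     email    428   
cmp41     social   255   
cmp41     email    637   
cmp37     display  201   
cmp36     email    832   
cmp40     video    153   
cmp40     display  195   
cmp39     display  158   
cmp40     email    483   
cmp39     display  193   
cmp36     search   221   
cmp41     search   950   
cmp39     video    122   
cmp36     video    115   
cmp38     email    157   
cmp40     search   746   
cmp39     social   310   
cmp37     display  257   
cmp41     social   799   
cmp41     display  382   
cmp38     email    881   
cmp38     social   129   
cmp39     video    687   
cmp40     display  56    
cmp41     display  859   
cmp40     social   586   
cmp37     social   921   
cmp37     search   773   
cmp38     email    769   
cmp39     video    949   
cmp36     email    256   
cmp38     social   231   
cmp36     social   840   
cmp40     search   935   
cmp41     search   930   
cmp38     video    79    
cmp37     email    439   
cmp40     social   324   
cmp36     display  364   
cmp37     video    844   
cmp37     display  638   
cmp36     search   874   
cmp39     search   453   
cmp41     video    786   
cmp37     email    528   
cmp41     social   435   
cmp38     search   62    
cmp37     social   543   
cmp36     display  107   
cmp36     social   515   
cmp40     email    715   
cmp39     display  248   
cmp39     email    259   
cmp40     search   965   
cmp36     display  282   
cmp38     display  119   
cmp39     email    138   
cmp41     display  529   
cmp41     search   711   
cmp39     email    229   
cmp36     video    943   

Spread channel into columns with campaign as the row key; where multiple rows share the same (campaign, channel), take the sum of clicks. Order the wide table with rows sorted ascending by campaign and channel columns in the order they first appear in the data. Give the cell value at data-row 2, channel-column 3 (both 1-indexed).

1395

With rows sorted ascending by campaign, row 2 is campaign=cmp37. channel columns in first-appearance order: social, video, email, search, display; column 3 is email.
Long rows with campaign=cmp37, channel=email: 428 + 439 + 528 = 1395.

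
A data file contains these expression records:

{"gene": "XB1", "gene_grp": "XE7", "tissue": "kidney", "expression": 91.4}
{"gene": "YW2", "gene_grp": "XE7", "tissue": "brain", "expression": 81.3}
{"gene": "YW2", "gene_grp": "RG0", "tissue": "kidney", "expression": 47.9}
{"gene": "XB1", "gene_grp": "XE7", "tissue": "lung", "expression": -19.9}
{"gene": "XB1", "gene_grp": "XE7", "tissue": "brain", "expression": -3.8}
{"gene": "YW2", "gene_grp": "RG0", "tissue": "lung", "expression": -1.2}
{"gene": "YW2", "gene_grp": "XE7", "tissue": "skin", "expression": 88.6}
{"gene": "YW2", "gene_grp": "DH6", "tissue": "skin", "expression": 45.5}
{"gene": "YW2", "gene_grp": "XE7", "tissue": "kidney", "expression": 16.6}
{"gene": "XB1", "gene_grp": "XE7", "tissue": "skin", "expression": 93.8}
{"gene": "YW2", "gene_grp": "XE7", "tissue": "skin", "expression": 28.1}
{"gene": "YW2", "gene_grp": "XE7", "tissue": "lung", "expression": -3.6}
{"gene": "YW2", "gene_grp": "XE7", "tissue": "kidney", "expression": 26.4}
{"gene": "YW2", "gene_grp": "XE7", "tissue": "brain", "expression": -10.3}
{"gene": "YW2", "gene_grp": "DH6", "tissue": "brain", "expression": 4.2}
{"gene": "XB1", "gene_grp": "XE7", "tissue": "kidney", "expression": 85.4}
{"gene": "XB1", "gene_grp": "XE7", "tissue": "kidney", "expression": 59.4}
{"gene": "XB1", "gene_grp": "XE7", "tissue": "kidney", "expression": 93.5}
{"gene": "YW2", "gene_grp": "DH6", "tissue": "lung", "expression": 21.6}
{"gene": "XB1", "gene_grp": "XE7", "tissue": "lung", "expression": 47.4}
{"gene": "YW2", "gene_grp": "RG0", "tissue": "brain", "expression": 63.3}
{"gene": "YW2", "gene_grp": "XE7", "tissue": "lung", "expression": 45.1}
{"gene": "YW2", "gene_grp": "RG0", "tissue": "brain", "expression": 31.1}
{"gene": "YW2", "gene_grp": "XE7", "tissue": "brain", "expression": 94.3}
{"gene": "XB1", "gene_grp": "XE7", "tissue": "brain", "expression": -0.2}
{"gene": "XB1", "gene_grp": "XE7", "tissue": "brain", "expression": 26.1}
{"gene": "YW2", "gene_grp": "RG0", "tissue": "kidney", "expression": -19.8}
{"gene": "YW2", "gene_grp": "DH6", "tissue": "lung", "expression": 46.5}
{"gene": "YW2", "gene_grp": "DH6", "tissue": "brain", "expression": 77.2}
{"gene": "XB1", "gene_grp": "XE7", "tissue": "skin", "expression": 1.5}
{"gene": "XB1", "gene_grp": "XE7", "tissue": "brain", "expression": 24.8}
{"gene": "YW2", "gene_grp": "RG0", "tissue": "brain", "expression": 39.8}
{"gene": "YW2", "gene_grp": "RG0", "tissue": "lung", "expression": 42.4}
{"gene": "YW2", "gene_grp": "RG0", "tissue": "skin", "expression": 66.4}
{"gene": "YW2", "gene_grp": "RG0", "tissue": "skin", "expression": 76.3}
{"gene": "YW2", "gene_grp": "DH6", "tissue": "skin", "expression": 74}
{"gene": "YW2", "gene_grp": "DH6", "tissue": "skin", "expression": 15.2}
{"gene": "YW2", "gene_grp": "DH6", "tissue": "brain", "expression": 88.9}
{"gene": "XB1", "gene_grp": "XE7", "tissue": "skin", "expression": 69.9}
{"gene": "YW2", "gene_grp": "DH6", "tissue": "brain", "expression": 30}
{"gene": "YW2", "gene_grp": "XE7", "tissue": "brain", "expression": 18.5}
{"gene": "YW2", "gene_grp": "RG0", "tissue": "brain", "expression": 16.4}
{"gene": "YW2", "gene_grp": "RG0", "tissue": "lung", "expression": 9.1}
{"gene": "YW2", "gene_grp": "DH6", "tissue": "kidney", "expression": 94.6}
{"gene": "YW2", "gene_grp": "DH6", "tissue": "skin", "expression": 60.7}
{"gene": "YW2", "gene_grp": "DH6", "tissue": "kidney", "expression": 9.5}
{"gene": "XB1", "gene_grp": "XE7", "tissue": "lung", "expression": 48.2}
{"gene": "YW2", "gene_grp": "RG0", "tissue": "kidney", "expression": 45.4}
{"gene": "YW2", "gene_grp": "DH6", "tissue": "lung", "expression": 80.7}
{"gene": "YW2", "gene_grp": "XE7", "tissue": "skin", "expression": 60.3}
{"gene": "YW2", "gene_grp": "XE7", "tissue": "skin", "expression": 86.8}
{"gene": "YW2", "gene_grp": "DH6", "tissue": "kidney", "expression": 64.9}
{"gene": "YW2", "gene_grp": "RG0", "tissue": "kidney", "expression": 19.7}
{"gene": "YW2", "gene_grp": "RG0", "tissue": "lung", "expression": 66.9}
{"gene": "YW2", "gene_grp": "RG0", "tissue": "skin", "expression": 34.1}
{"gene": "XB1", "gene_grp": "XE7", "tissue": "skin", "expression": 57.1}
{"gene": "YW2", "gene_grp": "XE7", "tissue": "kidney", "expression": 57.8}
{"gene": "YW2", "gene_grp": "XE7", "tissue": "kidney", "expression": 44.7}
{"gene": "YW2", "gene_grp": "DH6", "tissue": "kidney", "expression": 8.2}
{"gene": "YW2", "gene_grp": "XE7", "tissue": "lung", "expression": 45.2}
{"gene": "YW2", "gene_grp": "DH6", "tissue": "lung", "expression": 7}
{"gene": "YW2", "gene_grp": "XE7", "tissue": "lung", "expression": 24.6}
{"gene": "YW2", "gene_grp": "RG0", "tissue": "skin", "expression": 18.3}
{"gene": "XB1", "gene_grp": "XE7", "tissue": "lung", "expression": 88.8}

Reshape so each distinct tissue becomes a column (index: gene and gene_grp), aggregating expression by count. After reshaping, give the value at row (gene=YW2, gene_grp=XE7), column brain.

Rows with gene=YW2, gene_grp=XE7 and tissue=brain: expression values are 81.3, -10.3, 94.3, 18.5.
4 rows match — count = 4.

4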